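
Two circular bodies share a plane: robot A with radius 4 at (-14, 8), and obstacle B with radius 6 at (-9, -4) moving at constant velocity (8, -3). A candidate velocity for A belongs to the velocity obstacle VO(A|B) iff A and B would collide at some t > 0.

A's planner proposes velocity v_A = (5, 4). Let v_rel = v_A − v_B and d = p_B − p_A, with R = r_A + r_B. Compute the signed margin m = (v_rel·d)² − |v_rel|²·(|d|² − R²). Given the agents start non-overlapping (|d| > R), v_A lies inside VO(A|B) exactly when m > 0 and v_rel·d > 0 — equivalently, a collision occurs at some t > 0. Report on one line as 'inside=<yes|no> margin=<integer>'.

d = (5, -12),  |d|² = 169;  R = 4+6 = 10,  c = 169−10² = 69
v_rel = (-3, 7),  |v_rel|² = 58;  v_rel·d = (-3)·(5) + (7)·(-12) = -99
58·t² + 198·t + 69 = 0  ⇒  m = (-99)² − 58·69 = 5799
m = 5799 > 0,  v_rel·d = -99 < 0  ⇒  outside

inside=no margin=5799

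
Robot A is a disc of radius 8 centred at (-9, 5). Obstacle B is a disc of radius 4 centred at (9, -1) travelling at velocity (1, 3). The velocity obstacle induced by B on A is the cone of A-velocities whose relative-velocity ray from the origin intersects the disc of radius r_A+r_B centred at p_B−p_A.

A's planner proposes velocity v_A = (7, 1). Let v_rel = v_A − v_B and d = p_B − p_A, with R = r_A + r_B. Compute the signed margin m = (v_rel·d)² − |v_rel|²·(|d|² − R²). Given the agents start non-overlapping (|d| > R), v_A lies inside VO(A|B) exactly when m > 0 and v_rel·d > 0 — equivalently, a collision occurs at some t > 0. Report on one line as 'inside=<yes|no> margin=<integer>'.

d = (18, -6),  |d|² = 360;  R = 8+4 = 12,  c = 360−12² = 216
v_rel = (6, -2),  |v_rel|² = 40;  v_rel·d = (6)·(18) + (-2)·(-6) = 120
40·t² − 240·t + 216 = 0  ⇒  m = 120² − 40·216 = 5760
m = 5760 > 0,  v_rel·d = 120 > 0  ⇒  inside

inside=yes margin=5760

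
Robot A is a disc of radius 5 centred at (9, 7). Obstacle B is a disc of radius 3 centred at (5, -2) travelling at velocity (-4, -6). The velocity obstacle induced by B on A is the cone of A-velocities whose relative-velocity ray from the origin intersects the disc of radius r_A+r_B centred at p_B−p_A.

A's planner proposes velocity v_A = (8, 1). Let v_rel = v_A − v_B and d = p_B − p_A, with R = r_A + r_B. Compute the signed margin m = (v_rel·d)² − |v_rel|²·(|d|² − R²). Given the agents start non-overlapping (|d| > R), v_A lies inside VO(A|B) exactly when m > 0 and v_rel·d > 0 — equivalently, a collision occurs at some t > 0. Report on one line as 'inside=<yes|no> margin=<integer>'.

d = (-4, -9),  |d|² = 97;  R = 5+3 = 8,  c = 97−8² = 33
v_rel = (12, 7),  |v_rel|² = 193;  v_rel·d = (12)·(-4) + (7)·(-9) = -111
193·t² + 222·t + 33 = 0  ⇒  m = (-111)² − 193·33 = 5952
m = 5952 > 0,  v_rel·d = -111 < 0  ⇒  outside

inside=no margin=5952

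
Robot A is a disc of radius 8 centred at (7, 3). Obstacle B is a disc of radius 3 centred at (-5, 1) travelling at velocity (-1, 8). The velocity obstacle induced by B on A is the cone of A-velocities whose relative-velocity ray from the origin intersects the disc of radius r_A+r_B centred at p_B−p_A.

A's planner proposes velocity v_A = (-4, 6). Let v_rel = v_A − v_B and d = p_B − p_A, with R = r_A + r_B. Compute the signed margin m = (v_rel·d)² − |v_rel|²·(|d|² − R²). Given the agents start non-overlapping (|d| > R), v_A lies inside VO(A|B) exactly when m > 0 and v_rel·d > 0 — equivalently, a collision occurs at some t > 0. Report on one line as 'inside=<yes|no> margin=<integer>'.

d = (-12, -2),  |d|² = 148;  R = 8+3 = 11,  c = 148−11² = 27
v_rel = (-3, -2),  |v_rel|² = 13;  v_rel·d = (-3)·(-12) + (-2)·(-2) = 40
13·t² − 80·t + 27 = 0  ⇒  m = 40² − 13·27 = 1249
m = 1249 > 0,  v_rel·d = 40 > 0  ⇒  inside

inside=yes margin=1249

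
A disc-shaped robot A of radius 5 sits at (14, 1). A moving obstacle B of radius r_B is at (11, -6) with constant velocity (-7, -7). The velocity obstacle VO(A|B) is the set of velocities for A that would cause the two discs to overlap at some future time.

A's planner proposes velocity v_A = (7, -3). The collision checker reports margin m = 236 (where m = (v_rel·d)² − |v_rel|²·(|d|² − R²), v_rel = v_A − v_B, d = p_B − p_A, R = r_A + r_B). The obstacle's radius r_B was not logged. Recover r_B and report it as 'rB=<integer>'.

m = 236
d = (-3, -7);  v_rel = (14, 4),  |v_rel|² = 212
v_rel×d = (14)·(-7) − (4)·(-3) = -86
since m = R²·212 − (-86)²:  R² = (7396 + 236) / 212 = 36
R = √36 = 6  ⇒  r_B = 6 − 5 = 1

rB=1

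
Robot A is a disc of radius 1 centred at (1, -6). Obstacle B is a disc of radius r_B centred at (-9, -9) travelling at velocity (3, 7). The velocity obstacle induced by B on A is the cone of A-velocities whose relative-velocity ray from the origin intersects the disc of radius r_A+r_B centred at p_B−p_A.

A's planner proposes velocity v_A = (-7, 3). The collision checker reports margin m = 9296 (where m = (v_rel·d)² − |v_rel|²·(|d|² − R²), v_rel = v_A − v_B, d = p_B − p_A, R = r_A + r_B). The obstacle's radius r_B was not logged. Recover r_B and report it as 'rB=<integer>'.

m = 9296
d = (-10, -3);  v_rel = (-10, -4),  |v_rel|² = 116
v_rel×d = (-10)·(-3) − (-4)·(-10) = -10
since m = R²·116 − (-10)²:  R² = (100 + 9296) / 116 = 81
R = √81 = 9  ⇒  r_B = 9 − 1 = 8

rB=8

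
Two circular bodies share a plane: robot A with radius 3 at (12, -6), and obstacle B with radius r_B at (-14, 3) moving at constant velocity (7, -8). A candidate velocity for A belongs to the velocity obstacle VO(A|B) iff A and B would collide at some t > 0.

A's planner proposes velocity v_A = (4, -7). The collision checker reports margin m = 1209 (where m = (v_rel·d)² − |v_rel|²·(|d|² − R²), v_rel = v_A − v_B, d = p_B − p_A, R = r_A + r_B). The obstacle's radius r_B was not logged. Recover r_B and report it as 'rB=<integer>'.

m = 1209
d = (-26, 9);  v_rel = (-3, 1),  |v_rel|² = 10
v_rel×d = (-3)·(9) − (1)·(-26) = -1
since m = R²·10 − (-1)²:  R² = (1 + 1209) / 10 = 121
R = √121 = 11  ⇒  r_B = 11 − 3 = 8

rB=8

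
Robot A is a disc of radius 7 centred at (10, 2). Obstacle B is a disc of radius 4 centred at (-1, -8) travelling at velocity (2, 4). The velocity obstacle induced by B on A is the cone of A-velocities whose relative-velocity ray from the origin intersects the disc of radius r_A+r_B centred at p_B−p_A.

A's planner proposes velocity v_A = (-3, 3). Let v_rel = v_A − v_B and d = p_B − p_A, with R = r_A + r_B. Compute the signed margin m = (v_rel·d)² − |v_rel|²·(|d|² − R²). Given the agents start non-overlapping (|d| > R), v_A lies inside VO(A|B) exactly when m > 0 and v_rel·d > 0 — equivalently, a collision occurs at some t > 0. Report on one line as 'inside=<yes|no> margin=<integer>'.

d = (-11, -10),  |d|² = 221;  R = 7+4 = 11,  c = 221−11² = 100
v_rel = (-5, -1),  |v_rel|² = 26;  v_rel·d = (-5)·(-11) + (-1)·(-10) = 65
26·t² − 130·t + 100 = 0  ⇒  m = 65² − 26·100 = 1625
m = 1625 > 0,  v_rel·d = 65 > 0  ⇒  inside

inside=yes margin=1625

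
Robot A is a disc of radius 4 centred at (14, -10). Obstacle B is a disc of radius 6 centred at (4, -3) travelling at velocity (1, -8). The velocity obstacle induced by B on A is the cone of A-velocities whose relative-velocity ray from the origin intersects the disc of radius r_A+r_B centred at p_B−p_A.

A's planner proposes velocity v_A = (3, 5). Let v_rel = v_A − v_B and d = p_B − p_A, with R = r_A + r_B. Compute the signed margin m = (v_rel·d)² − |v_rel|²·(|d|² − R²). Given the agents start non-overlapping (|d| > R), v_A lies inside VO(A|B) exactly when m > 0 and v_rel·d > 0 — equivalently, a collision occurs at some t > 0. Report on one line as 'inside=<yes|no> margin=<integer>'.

d = (-10, 7),  |d|² = 149;  R = 4+6 = 10,  c = 149−10² = 49
v_rel = (2, 13),  |v_rel|² = 173;  v_rel·d = (2)·(-10) + (13)·(7) = 71
173·t² − 142·t + 49 = 0  ⇒  m = 71² − 173·49 = -3436
m = -3436 < 0,  v_rel·d = 71 > 0  ⇒  outside

inside=no margin=-3436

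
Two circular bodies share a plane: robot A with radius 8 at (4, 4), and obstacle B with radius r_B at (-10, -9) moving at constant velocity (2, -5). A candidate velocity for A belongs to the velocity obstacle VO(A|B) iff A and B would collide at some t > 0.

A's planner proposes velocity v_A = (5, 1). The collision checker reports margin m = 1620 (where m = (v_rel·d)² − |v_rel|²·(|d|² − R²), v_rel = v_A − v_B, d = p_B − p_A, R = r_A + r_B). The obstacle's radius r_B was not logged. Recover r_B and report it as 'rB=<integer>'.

m = 1620
d = (-14, -13);  v_rel = (3, 6),  |v_rel|² = 45
v_rel×d = (3)·(-13) − (6)·(-14) = 45
since m = R²·45 − 45²:  R² = (2025 + 1620) / 45 = 81
R = √81 = 9  ⇒  r_B = 9 − 8 = 1

rB=1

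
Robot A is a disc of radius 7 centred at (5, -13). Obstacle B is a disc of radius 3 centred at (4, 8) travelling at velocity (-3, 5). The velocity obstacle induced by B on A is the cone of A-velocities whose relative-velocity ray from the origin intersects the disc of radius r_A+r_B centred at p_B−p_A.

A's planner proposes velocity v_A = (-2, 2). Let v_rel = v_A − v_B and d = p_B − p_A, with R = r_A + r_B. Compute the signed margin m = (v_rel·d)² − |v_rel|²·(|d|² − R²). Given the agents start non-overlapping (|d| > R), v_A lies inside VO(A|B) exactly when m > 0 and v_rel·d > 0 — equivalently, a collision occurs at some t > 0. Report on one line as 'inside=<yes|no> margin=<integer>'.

d = (-1, 21),  |d|² = 442;  R = 7+3 = 10,  c = 442−10² = 342
v_rel = (1, -3),  |v_rel|² = 10;  v_rel·d = (1)·(-1) + (-3)·(21) = -64
10·t² + 128·t + 342 = 0  ⇒  m = (-64)² − 10·342 = 676
m = 676 > 0,  v_rel·d = -64 < 0  ⇒  outside

inside=no margin=676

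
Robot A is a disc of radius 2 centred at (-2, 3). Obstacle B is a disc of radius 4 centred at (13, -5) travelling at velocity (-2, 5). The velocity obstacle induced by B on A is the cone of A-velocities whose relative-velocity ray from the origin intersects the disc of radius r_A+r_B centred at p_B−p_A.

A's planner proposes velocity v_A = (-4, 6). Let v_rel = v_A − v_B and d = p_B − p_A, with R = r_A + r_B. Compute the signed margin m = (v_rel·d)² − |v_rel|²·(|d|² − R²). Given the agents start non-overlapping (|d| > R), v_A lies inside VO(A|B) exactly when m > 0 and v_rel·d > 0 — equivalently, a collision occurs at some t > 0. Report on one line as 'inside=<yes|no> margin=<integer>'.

d = (15, -8),  |d|² = 289;  R = 2+4 = 6,  c = 289−6² = 253
v_rel = (-2, 1),  |v_rel|² = 5;  v_rel·d = (-2)·(15) + (1)·(-8) = -38
5·t² + 76·t + 253 = 0  ⇒  m = (-38)² − 5·253 = 179
m = 179 > 0,  v_rel·d = -38 < 0  ⇒  outside

inside=no margin=179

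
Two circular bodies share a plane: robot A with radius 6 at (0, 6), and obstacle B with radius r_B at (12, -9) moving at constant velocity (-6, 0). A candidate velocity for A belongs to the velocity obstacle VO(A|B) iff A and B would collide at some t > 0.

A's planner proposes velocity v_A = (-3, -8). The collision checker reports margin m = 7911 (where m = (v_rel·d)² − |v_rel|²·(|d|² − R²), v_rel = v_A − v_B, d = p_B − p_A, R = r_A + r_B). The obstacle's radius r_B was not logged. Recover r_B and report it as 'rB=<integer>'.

m = 7911
d = (12, -15);  v_rel = (3, -8),  |v_rel|² = 73
v_rel×d = (3)·(-15) − (-8)·(12) = 51
since m = R²·73 − 51²:  R² = (2601 + 7911) / 73 = 144
R = √144 = 12  ⇒  r_B = 12 − 6 = 6

rB=6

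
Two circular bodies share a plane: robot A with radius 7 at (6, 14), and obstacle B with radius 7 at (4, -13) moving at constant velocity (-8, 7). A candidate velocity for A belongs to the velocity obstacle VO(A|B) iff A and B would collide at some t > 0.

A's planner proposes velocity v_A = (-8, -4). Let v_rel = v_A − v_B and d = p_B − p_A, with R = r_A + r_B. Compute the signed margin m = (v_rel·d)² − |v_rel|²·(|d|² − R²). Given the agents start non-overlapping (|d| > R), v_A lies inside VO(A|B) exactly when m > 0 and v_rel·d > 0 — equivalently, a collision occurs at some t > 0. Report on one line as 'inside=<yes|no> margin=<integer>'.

d = (-2, -27),  |d|² = 733;  R = 7+7 = 14,  c = 733−14² = 537
v_rel = (0, -11),  |v_rel|² = 121;  v_rel·d = (0)·(-2) + (-11)·(-27) = 297
121·t² − 594·t + 537 = 0  ⇒  m = 297² − 121·537 = 23232
m = 23232 > 0,  v_rel·d = 297 > 0  ⇒  inside

inside=yes margin=23232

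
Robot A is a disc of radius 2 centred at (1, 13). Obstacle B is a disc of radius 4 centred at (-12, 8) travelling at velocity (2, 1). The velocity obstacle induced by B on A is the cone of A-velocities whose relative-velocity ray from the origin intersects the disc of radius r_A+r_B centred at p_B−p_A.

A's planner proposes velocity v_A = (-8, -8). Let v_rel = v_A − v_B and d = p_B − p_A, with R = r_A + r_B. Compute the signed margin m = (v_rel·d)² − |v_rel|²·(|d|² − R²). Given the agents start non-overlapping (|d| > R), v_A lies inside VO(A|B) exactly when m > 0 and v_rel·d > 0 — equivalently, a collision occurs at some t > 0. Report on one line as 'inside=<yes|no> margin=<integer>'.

d = (-13, -5),  |d|² = 194;  R = 2+4 = 6,  c = 194−6² = 158
v_rel = (-10, -9),  |v_rel|² = 181;  v_rel·d = (-10)·(-13) + (-9)·(-5) = 175
181·t² − 350·t + 158 = 0  ⇒  m = 175² − 181·158 = 2027
m = 2027 > 0,  v_rel·d = 175 > 0  ⇒  inside

inside=yes margin=2027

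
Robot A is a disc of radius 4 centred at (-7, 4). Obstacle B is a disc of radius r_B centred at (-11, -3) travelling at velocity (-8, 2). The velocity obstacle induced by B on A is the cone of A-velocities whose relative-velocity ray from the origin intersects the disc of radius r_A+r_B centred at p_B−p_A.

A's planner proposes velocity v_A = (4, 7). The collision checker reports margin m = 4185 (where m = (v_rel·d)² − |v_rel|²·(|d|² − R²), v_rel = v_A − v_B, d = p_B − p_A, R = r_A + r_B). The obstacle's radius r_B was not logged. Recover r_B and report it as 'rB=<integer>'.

m = 4185
d = (-4, -7);  v_rel = (12, 5),  |v_rel|² = 169
v_rel×d = (12)·(-7) − (5)·(-4) = -64
since m = R²·169 − (-64)²:  R² = (4096 + 4185) / 169 = 49
R = √49 = 7  ⇒  r_B = 7 − 4 = 3

rB=3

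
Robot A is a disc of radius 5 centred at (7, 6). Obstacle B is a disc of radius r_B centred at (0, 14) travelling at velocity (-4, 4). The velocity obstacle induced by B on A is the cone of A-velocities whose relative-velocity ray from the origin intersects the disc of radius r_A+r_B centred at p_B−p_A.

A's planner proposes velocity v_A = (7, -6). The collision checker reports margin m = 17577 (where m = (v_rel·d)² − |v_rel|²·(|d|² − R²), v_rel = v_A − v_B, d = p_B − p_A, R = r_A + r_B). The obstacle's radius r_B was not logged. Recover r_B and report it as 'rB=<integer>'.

m = 17577
d = (-7, 8);  v_rel = (11, -10),  |v_rel|² = 221
v_rel×d = (11)·(8) − (-10)·(-7) = 18
since m = R²·221 − 18²:  R² = (324 + 17577) / 221 = 81
R = √81 = 9  ⇒  r_B = 9 − 5 = 4

rB=4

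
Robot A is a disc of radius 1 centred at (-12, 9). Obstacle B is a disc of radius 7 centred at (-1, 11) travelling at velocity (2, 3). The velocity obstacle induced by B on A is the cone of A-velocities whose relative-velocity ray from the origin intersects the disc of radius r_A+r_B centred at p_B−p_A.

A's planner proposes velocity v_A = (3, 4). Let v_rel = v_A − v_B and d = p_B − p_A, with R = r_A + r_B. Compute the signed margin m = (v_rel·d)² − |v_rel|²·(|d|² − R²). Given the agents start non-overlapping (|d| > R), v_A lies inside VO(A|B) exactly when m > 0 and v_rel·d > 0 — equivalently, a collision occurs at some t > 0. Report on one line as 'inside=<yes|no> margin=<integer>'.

d = (11, 2),  |d|² = 125;  R = 1+7 = 8,  c = 125−8² = 61
v_rel = (1, 1),  |v_rel|² = 2;  v_rel·d = (1)·(11) + (1)·(2) = 13
2·t² − 26·t + 61 = 0  ⇒  m = 13² − 2·61 = 47
m = 47 > 0,  v_rel·d = 13 > 0  ⇒  inside

inside=yes margin=47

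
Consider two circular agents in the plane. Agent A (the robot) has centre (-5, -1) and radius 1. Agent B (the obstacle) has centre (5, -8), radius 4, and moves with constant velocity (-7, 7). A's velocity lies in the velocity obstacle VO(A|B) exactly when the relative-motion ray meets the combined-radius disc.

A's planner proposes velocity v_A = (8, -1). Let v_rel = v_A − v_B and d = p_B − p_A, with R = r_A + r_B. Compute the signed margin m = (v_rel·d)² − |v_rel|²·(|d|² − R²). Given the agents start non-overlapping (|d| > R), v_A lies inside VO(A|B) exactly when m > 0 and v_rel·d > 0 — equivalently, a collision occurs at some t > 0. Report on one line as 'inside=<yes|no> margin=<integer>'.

d = (10, -7),  |d|² = 149;  R = 1+4 = 5,  c = 149−5² = 124
v_rel = (15, -8),  |v_rel|² = 289;  v_rel·d = (15)·(10) + (-8)·(-7) = 206
289·t² − 412·t + 124 = 0  ⇒  m = 206² − 289·124 = 6600
m = 6600 > 0,  v_rel·d = 206 > 0  ⇒  inside

inside=yes margin=6600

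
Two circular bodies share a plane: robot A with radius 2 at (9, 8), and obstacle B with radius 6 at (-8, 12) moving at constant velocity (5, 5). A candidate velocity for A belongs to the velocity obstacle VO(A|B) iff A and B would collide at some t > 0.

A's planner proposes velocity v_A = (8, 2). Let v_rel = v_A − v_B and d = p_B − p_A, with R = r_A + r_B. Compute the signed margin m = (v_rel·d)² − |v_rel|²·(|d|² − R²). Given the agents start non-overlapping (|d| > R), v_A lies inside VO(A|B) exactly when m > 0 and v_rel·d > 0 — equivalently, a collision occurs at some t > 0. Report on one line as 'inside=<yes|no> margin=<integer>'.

d = (-17, 4),  |d|² = 305;  R = 2+6 = 8,  c = 305−8² = 241
v_rel = (3, -3),  |v_rel|² = 18;  v_rel·d = (3)·(-17) + (-3)·(4) = -63
18·t² + 126·t + 241 = 0  ⇒  m = (-63)² − 18·241 = -369
m = -369 < 0,  v_rel·d = -63 < 0  ⇒  outside

inside=no margin=-369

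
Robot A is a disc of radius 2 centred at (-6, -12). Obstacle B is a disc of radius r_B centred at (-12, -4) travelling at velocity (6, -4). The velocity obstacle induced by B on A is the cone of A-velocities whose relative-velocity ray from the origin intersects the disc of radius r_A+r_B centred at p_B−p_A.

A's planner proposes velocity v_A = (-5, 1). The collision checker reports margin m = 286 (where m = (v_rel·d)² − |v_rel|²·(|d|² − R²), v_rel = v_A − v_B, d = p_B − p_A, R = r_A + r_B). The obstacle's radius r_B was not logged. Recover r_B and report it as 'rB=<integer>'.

m = 286
d = (-6, 8);  v_rel = (-11, 5),  |v_rel|² = 146
v_rel×d = (-11)·(8) − (5)·(-6) = -58
since m = R²·146 − (-58)²:  R² = (3364 + 286) / 146 = 25
R = √25 = 5  ⇒  r_B = 5 − 2 = 3

rB=3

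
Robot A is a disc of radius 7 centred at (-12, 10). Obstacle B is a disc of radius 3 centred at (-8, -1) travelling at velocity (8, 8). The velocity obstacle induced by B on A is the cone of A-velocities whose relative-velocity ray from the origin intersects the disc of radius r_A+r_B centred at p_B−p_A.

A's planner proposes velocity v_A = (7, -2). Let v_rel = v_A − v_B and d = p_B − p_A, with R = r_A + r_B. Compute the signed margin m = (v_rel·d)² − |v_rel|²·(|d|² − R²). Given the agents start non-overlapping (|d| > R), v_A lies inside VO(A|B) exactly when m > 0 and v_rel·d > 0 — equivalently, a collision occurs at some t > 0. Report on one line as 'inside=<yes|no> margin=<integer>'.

d = (4, -11),  |d|² = 137;  R = 7+3 = 10,  c = 137−10² = 37
v_rel = (-1, -10),  |v_rel|² = 101;  v_rel·d = (-1)·(4) + (-10)·(-11) = 106
101·t² − 212·t + 37 = 0  ⇒  m = 106² − 101·37 = 7499
m = 7499 > 0,  v_rel·d = 106 > 0  ⇒  inside

inside=yes margin=7499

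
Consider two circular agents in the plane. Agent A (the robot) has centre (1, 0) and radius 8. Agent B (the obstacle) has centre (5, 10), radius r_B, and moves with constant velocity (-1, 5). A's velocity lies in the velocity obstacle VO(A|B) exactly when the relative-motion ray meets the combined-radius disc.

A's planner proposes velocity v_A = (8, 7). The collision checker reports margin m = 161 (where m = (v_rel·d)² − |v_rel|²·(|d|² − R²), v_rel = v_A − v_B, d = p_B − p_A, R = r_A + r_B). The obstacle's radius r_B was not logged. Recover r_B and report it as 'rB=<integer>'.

m = 161
d = (4, 10);  v_rel = (9, 2),  |v_rel|² = 85
v_rel×d = (9)·(10) − (2)·(4) = 82
since m = R²·85 − 82²:  R² = (6724 + 161) / 85 = 81
R = √81 = 9  ⇒  r_B = 9 − 8 = 1

rB=1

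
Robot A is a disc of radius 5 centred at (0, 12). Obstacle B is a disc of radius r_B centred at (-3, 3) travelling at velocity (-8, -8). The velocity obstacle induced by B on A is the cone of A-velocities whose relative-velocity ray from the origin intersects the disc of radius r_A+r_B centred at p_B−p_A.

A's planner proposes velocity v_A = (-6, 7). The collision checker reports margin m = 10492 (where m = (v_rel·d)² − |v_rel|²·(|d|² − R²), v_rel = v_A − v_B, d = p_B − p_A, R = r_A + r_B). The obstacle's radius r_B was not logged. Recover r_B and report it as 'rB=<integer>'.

m = 10492
d = (-3, -9);  v_rel = (2, 15),  |v_rel|² = 229
v_rel×d = (2)·(-9) − (15)·(-3) = 27
since m = R²·229 − 27²:  R² = (729 + 10492) / 229 = 49
R = √49 = 7  ⇒  r_B = 7 − 5 = 2

rB=2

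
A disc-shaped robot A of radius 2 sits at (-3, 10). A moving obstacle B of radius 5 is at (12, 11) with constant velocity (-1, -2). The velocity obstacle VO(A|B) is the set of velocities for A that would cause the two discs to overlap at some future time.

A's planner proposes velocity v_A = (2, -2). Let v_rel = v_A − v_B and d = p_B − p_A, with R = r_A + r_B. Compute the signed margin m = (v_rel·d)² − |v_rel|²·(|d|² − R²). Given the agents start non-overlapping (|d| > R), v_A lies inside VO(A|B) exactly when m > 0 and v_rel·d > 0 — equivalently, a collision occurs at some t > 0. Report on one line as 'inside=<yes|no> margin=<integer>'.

d = (15, 1),  |d|² = 226;  R = 2+5 = 7,  c = 226−7² = 177
v_rel = (3, 0),  |v_rel|² = 9;  v_rel·d = (3)·(15) + (0)·(1) = 45
9·t² − 90·t + 177 = 0  ⇒  m = 45² − 9·177 = 432
m = 432 > 0,  v_rel·d = 45 > 0  ⇒  inside

inside=yes margin=432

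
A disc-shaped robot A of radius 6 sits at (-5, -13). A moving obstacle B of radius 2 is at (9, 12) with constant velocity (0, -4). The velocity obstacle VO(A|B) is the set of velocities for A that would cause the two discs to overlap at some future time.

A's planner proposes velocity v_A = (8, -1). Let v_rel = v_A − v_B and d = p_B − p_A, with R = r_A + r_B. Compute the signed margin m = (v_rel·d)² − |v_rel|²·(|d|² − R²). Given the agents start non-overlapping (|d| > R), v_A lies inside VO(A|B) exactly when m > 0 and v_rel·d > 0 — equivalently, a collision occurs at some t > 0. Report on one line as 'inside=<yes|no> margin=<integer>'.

d = (14, 25),  |d|² = 821;  R = 6+2 = 8,  c = 821−8² = 757
v_rel = (8, 3),  |v_rel|² = 73;  v_rel·d = (8)·(14) + (3)·(25) = 187
73·t² − 374·t + 757 = 0  ⇒  m = 187² − 73·757 = -20292
m = -20292 < 0,  v_rel·d = 187 > 0  ⇒  outside

inside=no margin=-20292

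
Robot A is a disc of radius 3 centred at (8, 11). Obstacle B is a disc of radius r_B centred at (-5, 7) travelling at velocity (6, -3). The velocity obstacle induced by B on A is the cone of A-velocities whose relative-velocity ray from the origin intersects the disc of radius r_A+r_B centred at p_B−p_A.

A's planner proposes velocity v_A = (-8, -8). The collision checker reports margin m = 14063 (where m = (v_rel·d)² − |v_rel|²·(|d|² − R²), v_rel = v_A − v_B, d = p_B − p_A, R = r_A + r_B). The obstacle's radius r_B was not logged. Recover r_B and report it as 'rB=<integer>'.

m = 14063
d = (-13, -4);  v_rel = (-14, -5),  |v_rel|² = 221
v_rel×d = (-14)·(-4) − (-5)·(-13) = -9
since m = R²·221 − (-9)²:  R² = (81 + 14063) / 221 = 64
R = √64 = 8  ⇒  r_B = 8 − 3 = 5

rB=5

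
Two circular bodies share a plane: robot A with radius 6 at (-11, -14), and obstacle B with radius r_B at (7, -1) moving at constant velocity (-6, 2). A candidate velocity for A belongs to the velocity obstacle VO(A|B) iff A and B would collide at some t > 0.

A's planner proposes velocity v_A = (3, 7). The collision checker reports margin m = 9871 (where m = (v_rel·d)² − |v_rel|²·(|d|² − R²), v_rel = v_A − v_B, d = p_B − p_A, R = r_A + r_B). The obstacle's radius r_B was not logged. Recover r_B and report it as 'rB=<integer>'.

m = 9871
d = (18, 13);  v_rel = (9, 5),  |v_rel|² = 106
v_rel×d = (9)·(13) − (5)·(18) = 27
since m = R²·106 − 27²:  R² = (729 + 9871) / 106 = 100
R = √100 = 10  ⇒  r_B = 10 − 6 = 4

rB=4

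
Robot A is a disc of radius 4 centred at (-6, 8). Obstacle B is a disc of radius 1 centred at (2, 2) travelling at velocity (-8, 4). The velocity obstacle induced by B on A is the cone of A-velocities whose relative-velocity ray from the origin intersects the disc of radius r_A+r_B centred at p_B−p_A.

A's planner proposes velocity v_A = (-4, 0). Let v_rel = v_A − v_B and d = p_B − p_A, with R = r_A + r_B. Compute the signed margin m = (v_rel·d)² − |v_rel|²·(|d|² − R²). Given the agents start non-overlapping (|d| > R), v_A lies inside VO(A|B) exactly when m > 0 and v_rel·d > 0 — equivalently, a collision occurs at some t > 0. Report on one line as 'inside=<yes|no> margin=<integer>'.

d = (8, -6),  |d|² = 100;  R = 4+1 = 5,  c = 100−5² = 75
v_rel = (4, -4),  |v_rel|² = 32;  v_rel·d = (4)·(8) + (-4)·(-6) = 56
32·t² − 112·t + 75 = 0  ⇒  m = 56² − 32·75 = 736
m = 736 > 0,  v_rel·d = 56 > 0  ⇒  inside

inside=yes margin=736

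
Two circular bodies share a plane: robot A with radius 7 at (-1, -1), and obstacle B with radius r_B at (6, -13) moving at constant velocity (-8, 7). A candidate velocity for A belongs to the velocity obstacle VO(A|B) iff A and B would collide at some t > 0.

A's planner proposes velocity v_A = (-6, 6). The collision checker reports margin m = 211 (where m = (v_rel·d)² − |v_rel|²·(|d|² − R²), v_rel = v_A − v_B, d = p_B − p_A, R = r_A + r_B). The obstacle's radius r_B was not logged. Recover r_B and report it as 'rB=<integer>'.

m = 211
d = (7, -12);  v_rel = (2, -1),  |v_rel|² = 5
v_rel×d = (2)·(-12) − (-1)·(7) = -17
since m = R²·5 − (-17)²:  R² = (289 + 211) / 5 = 100
R = √100 = 10  ⇒  r_B = 10 − 7 = 3

rB=3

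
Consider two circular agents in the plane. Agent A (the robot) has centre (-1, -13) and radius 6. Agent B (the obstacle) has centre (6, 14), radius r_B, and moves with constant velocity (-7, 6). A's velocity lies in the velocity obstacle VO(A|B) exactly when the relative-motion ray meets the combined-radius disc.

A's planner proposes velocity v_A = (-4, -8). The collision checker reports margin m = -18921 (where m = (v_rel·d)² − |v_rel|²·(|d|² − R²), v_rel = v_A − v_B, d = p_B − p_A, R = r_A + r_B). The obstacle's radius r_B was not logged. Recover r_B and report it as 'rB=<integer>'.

m = -18921
d = (7, 27);  v_rel = (3, -14),  |v_rel|² = 205
v_rel×d = (3)·(27) − (-14)·(7) = 179
since m = R²·205 − 179²:  R² = (32041 + -18921) / 205 = 64
R = √64 = 8  ⇒  r_B = 8 − 6 = 2

rB=2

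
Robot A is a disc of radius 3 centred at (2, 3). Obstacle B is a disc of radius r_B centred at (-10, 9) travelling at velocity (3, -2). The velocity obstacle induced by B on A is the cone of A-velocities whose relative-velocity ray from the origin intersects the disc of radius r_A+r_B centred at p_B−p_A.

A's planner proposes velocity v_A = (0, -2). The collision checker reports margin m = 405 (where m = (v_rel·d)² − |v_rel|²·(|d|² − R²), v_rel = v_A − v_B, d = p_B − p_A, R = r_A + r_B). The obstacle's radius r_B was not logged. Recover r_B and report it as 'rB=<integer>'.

m = 405
d = (-12, 6);  v_rel = (-3, 0),  |v_rel|² = 9
v_rel×d = (-3)·(6) − (0)·(-12) = -18
since m = R²·9 − (-18)²:  R² = (324 + 405) / 9 = 81
R = √81 = 9  ⇒  r_B = 9 − 3 = 6

rB=6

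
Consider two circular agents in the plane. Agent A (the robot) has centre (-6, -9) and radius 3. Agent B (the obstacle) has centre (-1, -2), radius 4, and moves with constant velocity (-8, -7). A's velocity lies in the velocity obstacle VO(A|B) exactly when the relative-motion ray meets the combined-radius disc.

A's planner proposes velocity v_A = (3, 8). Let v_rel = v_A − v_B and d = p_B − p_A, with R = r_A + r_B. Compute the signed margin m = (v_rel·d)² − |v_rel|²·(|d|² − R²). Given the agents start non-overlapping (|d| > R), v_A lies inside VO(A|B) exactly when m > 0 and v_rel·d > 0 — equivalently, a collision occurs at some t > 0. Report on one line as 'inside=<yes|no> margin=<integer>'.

d = (5, 7),  |d|² = 74;  R = 3+4 = 7,  c = 74−7² = 25
v_rel = (11, 15),  |v_rel|² = 346;  v_rel·d = (11)·(5) + (15)·(7) = 160
346·t² − 320·t + 25 = 0  ⇒  m = 160² − 346·25 = 16950
m = 16950 > 0,  v_rel·d = 160 > 0  ⇒  inside

inside=yes margin=16950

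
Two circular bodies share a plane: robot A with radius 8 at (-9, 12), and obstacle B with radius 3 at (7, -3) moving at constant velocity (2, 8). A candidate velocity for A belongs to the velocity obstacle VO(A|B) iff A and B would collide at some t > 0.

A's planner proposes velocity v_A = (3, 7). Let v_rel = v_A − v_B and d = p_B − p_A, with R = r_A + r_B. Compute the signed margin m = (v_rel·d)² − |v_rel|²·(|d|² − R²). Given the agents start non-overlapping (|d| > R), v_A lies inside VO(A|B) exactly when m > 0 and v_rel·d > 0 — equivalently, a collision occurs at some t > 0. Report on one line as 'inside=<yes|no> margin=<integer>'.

d = (16, -15),  |d|² = 481;  R = 8+3 = 11,  c = 481−11² = 360
v_rel = (1, -1),  |v_rel|² = 2;  v_rel·d = (1)·(16) + (-1)·(-15) = 31
2·t² − 62·t + 360 = 0  ⇒  m = 31² − 2·360 = 241
m = 241 > 0,  v_rel·d = 31 > 0  ⇒  inside

inside=yes margin=241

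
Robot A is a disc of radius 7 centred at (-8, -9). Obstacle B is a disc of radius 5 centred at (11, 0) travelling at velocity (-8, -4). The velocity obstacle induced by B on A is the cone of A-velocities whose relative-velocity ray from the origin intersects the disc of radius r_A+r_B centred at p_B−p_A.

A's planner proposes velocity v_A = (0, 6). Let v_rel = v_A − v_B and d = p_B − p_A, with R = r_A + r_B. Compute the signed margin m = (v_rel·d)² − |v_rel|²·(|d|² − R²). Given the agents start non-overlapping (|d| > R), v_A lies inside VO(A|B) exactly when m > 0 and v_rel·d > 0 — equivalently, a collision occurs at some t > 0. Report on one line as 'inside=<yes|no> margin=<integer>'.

d = (19, 9),  |d|² = 442;  R = 7+5 = 12,  c = 442−12² = 298
v_rel = (8, 10),  |v_rel|² = 164;  v_rel·d = (8)·(19) + (10)·(9) = 242
164·t² − 484·t + 298 = 0  ⇒  m = 242² − 164·298 = 9692
m = 9692 > 0,  v_rel·d = 242 > 0  ⇒  inside

inside=yes margin=9692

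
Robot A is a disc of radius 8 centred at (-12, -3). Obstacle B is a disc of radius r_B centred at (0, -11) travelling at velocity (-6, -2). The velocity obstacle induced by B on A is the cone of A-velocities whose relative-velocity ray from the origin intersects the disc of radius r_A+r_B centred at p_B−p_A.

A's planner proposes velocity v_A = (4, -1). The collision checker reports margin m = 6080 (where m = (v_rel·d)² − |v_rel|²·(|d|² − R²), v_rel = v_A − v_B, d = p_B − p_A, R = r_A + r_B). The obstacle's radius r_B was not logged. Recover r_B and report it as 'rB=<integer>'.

m = 6080
d = (12, -8);  v_rel = (10, 1),  |v_rel|² = 101
v_rel×d = (10)·(-8) − (1)·(12) = -92
since m = R²·101 − (-92)²:  R² = (8464 + 6080) / 101 = 144
R = √144 = 12  ⇒  r_B = 12 − 8 = 4

rB=4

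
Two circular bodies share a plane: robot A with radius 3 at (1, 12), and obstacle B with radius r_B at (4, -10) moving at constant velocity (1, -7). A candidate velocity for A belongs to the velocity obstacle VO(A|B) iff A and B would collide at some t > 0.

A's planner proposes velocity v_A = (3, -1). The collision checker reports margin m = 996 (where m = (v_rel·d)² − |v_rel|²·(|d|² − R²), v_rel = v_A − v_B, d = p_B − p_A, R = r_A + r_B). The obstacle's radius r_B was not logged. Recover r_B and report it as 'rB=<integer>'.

m = 996
d = (3, -22);  v_rel = (2, 6),  |v_rel|² = 40
v_rel×d = (2)·(-22) − (6)·(3) = -62
since m = R²·40 − (-62)²:  R² = (3844 + 996) / 40 = 121
R = √121 = 11  ⇒  r_B = 11 − 3 = 8

rB=8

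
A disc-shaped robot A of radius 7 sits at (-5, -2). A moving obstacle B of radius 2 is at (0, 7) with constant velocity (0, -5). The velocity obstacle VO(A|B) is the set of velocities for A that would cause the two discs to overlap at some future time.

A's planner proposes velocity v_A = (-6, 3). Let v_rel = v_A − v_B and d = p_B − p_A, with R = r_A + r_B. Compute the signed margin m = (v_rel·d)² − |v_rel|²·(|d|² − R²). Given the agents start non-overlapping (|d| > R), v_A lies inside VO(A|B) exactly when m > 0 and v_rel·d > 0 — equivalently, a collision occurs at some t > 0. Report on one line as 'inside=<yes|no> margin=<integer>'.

d = (5, 9),  |d|² = 106;  R = 7+2 = 9,  c = 106−9² = 25
v_rel = (-6, 8),  |v_rel|² = 100;  v_rel·d = (-6)·(5) + (8)·(9) = 42
100·t² − 84·t + 25 = 0  ⇒  m = 42² − 100·25 = -736
m = -736 < 0,  v_rel·d = 42 > 0  ⇒  outside

inside=no margin=-736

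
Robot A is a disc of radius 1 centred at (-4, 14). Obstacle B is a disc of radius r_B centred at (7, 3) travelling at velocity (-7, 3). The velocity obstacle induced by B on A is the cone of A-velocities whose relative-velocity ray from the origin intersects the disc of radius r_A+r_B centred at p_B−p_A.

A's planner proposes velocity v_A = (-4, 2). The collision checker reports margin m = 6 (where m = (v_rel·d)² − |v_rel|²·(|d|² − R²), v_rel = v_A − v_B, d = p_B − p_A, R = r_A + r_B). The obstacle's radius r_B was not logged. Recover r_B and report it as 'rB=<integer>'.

m = 6
d = (11, -11);  v_rel = (3, -1),  |v_rel|² = 10
v_rel×d = (3)·(-11) − (-1)·(11) = -22
since m = R²·10 − (-22)²:  R² = (484 + 6) / 10 = 49
R = √49 = 7  ⇒  r_B = 7 − 1 = 6

rB=6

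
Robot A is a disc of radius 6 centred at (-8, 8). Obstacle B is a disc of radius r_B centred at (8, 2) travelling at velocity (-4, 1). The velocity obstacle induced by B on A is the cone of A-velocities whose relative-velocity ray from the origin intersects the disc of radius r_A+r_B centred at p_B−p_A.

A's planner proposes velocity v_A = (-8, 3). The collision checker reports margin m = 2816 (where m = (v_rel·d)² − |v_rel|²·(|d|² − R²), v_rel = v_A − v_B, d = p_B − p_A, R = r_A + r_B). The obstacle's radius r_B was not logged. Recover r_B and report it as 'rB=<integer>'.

m = 2816
d = (16, -6);  v_rel = (-4, 2),  |v_rel|² = 20
v_rel×d = (-4)·(-6) − (2)·(16) = -8
since m = R²·20 − (-8)²:  R² = (64 + 2816) / 20 = 144
R = √144 = 12  ⇒  r_B = 12 − 6 = 6

rB=6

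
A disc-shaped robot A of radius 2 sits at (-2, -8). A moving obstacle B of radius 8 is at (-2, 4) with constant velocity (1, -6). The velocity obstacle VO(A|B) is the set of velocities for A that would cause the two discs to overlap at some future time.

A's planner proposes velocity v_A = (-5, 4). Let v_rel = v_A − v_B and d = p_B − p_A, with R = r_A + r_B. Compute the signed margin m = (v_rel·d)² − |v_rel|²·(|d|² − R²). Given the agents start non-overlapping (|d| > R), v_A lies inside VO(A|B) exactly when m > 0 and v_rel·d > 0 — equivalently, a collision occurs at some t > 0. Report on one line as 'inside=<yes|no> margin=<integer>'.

d = (0, 12),  |d|² = 144;  R = 2+8 = 10,  c = 144−10² = 44
v_rel = (-6, 10),  |v_rel|² = 136;  v_rel·d = (-6)·(0) + (10)·(12) = 120
136·t² − 240·t + 44 = 0  ⇒  m = 120² − 136·44 = 8416
m = 8416 > 0,  v_rel·d = 120 > 0  ⇒  inside

inside=yes margin=8416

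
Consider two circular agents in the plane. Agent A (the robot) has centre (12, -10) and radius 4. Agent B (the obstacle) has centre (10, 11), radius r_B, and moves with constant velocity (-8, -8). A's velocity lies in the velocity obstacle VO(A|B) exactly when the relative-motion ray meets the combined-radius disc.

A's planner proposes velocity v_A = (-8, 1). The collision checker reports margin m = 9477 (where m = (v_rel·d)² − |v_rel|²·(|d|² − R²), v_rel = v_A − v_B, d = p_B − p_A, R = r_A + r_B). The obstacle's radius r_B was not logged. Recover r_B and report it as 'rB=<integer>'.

m = 9477
d = (-2, 21);  v_rel = (0, 9),  |v_rel|² = 81
v_rel×d = (0)·(21) − (9)·(-2) = 18
since m = R²·81 − 18²:  R² = (324 + 9477) / 81 = 121
R = √121 = 11  ⇒  r_B = 11 − 4 = 7

rB=7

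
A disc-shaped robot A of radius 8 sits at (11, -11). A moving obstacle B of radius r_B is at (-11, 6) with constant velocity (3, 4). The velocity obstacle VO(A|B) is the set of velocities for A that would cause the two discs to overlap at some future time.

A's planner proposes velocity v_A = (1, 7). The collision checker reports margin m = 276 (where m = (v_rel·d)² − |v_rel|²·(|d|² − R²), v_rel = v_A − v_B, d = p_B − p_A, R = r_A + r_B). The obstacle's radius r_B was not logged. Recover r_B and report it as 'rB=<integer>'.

m = 276
d = (-22, 17);  v_rel = (-2, 3),  |v_rel|² = 13
v_rel×d = (-2)·(17) − (3)·(-22) = 32
since m = R²·13 − 32²:  R² = (1024 + 276) / 13 = 100
R = √100 = 10  ⇒  r_B = 10 − 8 = 2

rB=2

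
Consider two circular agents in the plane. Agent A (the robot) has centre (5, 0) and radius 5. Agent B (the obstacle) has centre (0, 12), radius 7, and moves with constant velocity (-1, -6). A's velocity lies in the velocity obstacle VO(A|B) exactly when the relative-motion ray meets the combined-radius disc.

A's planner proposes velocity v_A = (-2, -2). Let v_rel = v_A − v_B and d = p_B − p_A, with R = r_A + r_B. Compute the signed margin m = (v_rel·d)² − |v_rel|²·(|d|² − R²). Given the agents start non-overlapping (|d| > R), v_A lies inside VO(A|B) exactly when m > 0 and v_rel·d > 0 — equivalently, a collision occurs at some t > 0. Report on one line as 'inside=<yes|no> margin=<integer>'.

d = (-5, 12),  |d|² = 169;  R = 5+7 = 12,  c = 169−12² = 25
v_rel = (-1, 4),  |v_rel|² = 17;  v_rel·d = (-1)·(-5) + (4)·(12) = 53
17·t² − 106·t + 25 = 0  ⇒  m = 53² − 17·25 = 2384
m = 2384 > 0,  v_rel·d = 53 > 0  ⇒  inside

inside=yes margin=2384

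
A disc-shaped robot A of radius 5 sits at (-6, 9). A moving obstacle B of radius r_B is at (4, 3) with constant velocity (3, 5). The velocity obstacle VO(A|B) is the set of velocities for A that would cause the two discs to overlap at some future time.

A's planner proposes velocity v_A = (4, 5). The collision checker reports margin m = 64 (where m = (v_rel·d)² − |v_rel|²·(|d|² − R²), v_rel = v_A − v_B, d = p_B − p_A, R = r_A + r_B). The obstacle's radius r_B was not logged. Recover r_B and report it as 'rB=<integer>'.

m = 64
d = (10, -6);  v_rel = (1, 0),  |v_rel|² = 1
v_rel×d = (1)·(-6) − (0)·(10) = -6
since m = R²·1 − (-6)²:  R² = (36 + 64) / 1 = 100
R = √100 = 10  ⇒  r_B = 10 − 5 = 5

rB=5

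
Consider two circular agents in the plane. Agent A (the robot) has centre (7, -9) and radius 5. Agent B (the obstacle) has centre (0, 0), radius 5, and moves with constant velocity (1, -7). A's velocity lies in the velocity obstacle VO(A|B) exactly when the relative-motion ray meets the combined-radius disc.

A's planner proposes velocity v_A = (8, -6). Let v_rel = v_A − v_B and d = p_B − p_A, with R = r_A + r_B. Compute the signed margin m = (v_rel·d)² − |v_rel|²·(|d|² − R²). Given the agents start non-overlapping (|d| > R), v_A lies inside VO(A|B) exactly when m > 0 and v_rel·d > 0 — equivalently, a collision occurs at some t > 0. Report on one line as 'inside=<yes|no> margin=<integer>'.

d = (-7, 9),  |d|² = 130;  R = 5+5 = 10,  c = 130−10² = 30
v_rel = (7, 1),  |v_rel|² = 50;  v_rel·d = (7)·(-7) + (1)·(9) = -40
50·t² + 80·t + 30 = 0  ⇒  m = (-40)² − 50·30 = 100
m = 100 > 0,  v_rel·d = -40 < 0  ⇒  outside

inside=no margin=100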